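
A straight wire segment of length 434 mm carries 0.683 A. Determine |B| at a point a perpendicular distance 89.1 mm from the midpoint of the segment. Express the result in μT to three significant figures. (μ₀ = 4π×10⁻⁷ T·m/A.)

For a finite straight segment, B = (μ₀I/4πd)(sinθ₁ + sinθ₂), where θ₁, θ₂ are the angles from the perpendicular to each end.
The perpendicular from the point meets the wire at its midpoint, so each end is L/2 = 0.217 m away along the wire.
sinθ₁ = 0.217/√(0.217²+0.0891²) = 0.9251; sinθ₂ = 0.217/√(0.217²+0.0891²) = 0.9251.
B = (4π×10⁻⁷ × 0.683) / (4π × 0.0891) × (0.9251 + 0.9251) = 1.42×10⁻⁶ T.

B ≈ 1.42 μT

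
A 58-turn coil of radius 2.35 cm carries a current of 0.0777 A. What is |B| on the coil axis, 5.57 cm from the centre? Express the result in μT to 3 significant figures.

For an N-turn flat coil, B = Nμ₀IR²/[2(R²+z²)^(3/2)] with R = 0.0235 m, z = 0.0557 m.
B = 58 × 1.22×10⁻⁷ T = 7.08×10⁻⁶ T.

B ≈ 7.08 μT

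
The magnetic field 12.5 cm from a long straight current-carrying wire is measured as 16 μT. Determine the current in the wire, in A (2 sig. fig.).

I ≈ 10 A

For a long straight wire B = μ₀I/(2πd), so I = 2πdB/μ₀.
I = 2π × 0.125 × 1.60×10⁻⁵ / (4π×10⁻⁷) = 10.0 A.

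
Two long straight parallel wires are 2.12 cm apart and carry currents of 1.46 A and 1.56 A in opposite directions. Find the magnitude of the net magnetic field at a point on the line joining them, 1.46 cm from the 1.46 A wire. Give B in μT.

B ≈ 67.3 μT

Each long wire gives B = μ₀I/(2πd). Distances are d₁ = 0.0146 m and d₂ = 0.0066 m.
B₁ = 2.00×10⁻⁵ T, B₂ = 4.73×10⁻⁵ T.
Between antiparallel currents both contributions point the same way, so they add. B = B₁ + B₂ = 2.00×10⁻⁵ + 4.73×10⁻⁵ = 6.73×10⁻⁵ T.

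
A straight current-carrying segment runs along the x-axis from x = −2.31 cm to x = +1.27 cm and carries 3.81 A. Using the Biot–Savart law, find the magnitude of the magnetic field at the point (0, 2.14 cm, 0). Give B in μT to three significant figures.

B ≈ 22.1 μT

For a finite straight segment, B = (μ₀I/4πd)(sinθ₁ + sinθ₂), where θ₁, θ₂ are the angles from the perpendicular to each end.
The perpendicular distance is d = 0.0214 m; the end-offsets along the wire are a = 0.0231 m and b = 0.0127 m.
sinθ₁ = 0.0231/√(0.0231²+0.0214²) = 0.7336; sinθ₂ = 0.0127/√(0.0127²+0.0214²) = 0.5104.
B = (4π×10⁻⁷ × 3.81) / (4π × 0.0214) × (0.7336 + 0.5104) = 2.21×10⁻⁵ T.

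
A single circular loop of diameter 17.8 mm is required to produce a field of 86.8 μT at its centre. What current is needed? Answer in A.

At the centre of a circular loop B = μ₀I/(2R), so I = 2RB/μ₀.
With R = 0.0089 m, I = 2 × 0.0089 × 8.68×10⁻⁵ / (4π×10⁻⁷) = 1.23 A.

I ≈ 1.23 A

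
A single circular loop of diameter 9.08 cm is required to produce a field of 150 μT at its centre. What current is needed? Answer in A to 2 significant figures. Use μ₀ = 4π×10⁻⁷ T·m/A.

I ≈ 11 A

At the centre of a circular loop B = μ₀I/(2R), so I = 2RB/μ₀.
With R = 0.0454 m, I = 2 × 0.0454 × 1.50×10⁻⁴ / (4π×10⁻⁷) = 10.8 A.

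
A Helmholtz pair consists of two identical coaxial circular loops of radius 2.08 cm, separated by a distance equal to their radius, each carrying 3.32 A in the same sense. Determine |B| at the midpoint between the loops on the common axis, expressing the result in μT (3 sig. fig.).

B ≈ 144 μT

Each loop contributes B = μ₀IR²/[2(R²+z²)^(3/2)] on the axis, with z measured from that loop.
Loop 1 (z = 0.0104 m): B₁ = 7.18×10⁻⁵ T. Loop 2 (z = 0.0104 m): B₂ = 7.18×10⁻⁵ T.
The fields add: B = B₁ + B₂ = 1.44×10⁻⁴ T.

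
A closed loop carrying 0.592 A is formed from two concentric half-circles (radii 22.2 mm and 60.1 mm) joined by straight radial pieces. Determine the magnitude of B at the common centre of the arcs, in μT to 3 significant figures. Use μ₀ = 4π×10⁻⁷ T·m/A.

B ≈ 5.28 μT

The radial connectors point toward the centre, so dl × r̂ = 0 and they contribute nothing.
Each semicircle gives μ₀I/(4R): inner arc 8.38×10⁻⁶ T, outer arc 3.09×10⁻⁶ T.
The two arcs carry current in opposite angular senses, so their fields oppose: B = |8.38×10⁻⁶ − 3.09×10⁻⁶| = 5.28×10⁻⁶ T.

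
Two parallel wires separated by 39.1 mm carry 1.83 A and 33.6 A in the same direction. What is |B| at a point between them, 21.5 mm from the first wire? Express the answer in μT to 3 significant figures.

Each long wire gives B = μ₀I/(2πd). Distances are d₁ = 0.0215 m and d₂ = 0.0176 m.
B₁ = 1.70×10⁻⁵ T, B₂ = 3.82×10⁻⁴ T.
Between parallel currents the two contributions point in opposite directions, so they subtract. B = |B₁ − B₂| = |1.70×10⁻⁵ − 3.82×10⁻⁴| = 3.65×10⁻⁴ T.

B ≈ 365 μT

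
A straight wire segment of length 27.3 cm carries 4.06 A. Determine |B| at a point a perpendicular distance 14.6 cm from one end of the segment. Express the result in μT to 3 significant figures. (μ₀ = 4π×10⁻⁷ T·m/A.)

B ≈ 2.45 μT

For a finite straight segment, B = (μ₀I/4πd)(sinθ₁ + sinθ₂), where θ₁, θ₂ are the angles from the perpendicular to each end.
The perpendicular foot is at one end, so the two end-offsets along the wire are 0 and L = 0.273 m.
sinθ₁ = 0/√(0²+0.146²) = 0.0000; sinθ₂ = 0.273/√(0.273²+0.146²) = 0.8818.
B = (4π×10⁻⁷ × 4.06) / (4π × 0.146) × (0.0000 + 0.8818) = 2.45×10⁻⁶ T.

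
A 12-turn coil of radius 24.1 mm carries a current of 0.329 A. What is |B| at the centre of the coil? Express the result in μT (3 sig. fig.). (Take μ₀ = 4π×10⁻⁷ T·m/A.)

For an N-turn flat coil, B = Nμ₀I/(2R) with R = 0.0241 m.
B = 12 × 8.58×10⁻⁶ T = 1.03×10⁻⁴ T.

B ≈ 103 μT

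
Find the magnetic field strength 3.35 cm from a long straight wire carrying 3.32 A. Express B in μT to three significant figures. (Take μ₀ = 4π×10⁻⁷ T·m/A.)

For an infinitely long straight wire, B = μ₀I/(2πd).
B = (4π×10⁻⁷ × 3.32) / (2π × 0.0335) = 1.98×10⁻⁵ T.

B ≈ 19.8 μT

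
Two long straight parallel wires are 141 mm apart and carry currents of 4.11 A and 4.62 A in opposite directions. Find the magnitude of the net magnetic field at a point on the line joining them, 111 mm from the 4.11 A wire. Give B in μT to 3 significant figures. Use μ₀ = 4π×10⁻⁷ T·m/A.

B ≈ 38.2 μT

Each long wire gives B = μ₀I/(2πd). Distances are d₁ = 0.111 m and d₂ = 0.03 m.
B₁ = 7.41×10⁻⁶ T, B₂ = 3.08×10⁻⁵ T.
Between antiparallel currents both contributions point the same way, so they add. B = B₁ + B₂ = 7.41×10⁻⁶ + 3.08×10⁻⁵ = 3.82×10⁻⁵ T.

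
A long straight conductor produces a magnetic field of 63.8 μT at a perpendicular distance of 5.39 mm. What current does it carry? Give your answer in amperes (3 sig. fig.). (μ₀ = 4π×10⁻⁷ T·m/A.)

I ≈ 1.72 A

For a long straight wire B = μ₀I/(2πd), so I = 2πdB/μ₀.
I = 2π × 0.00539 × 6.38×10⁻⁵ / (4π×10⁻⁷) = 1.72 A.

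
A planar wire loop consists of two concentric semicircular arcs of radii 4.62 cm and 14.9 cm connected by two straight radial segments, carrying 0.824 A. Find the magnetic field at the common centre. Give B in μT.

B ≈ 3.87 μT

The radial connectors point toward the centre, so dl × r̂ = 0 and they contribute nothing.
Each semicircle gives μ₀I/(4R): inner arc 5.60×10⁻⁶ T, outer arc 1.74×10⁻⁶ T.
The two arcs carry current in opposite angular senses, so their fields oppose: B = |5.60×10⁻⁶ − 1.74×10⁻⁶| = 3.87×10⁻⁶ T.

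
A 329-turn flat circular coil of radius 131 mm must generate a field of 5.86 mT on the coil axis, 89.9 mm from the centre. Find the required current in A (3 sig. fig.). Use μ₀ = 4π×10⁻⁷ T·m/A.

For an N-turn coil, B = Nμ₀IR²/[2(R²+z²)^(3/2)] with R = 0.131 m, z = 0.0899 m, so I = 2B(R²+z²)^(3/2)/(Nμ₀R²) = 2 × 5.86×10⁻³ × 4.01×10⁻³ / (329 × 4π×10⁻⁷ × 0.01716) = 6.63 A.

I ≈ 6.63 A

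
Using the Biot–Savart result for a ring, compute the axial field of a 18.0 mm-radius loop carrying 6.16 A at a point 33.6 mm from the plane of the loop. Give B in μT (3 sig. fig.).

On the axis of a circular loop, B = μ₀IR² / [2(R²+z²)^(3/2)].
R² + z² = (0.018)² + (0.0336)² = 0.001453 m², and (R²+z²)^(3/2) = 5.54×10⁻⁵ m³.
B = (4π×10⁻⁷ × 6.16 × 0.000324) / (2 × 5.54×10⁻⁵) = 2.26×10⁻⁵ T.

B ≈ 22.6 μT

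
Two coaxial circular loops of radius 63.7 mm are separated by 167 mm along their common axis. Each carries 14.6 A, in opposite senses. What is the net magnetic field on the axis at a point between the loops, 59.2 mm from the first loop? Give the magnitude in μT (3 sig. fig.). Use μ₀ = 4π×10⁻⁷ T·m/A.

B ≈ 37.6 μT

Each loop contributes B = μ₀IR²/[2(R²+z²)^(3/2)] on the axis, with z measured from that loop.
Loop 1 (z = 0.0592 m): B₁ = 5.66×10⁻⁵ T. Loop 2 (z = 0.1078 m): B₂ = 1.90×10⁻⁵ T.
The fields oppose: B = |B₁ − B₂| = 3.76×10⁻⁵ T.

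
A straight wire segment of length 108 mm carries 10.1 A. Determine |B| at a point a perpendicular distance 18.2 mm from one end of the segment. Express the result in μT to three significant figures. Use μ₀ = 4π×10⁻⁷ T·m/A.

For a finite straight segment, B = (μ₀I/4πd)(sinθ₁ + sinθ₂), where θ₁, θ₂ are the angles from the perpendicular to each end.
The perpendicular foot is at one end, so the two end-offsets along the wire are 0 and L = 0.108 m.
sinθ₁ = 0/√(0²+0.0182²) = 0.0000; sinθ₂ = 0.108/√(0.108²+0.0182²) = 0.9861.
B = (4π×10⁻⁷ × 10.1) / (4π × 0.0182) × (0.0000 + 0.9861) = 5.47×10⁻⁵ T.

B ≈ 54.7 μT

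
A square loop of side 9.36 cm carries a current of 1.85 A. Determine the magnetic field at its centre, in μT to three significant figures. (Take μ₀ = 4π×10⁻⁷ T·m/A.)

B ≈ 22.4 μT

Each side is a finite straight segment at perpendicular distance d = a/(2 tan(π/4)) = 0.0468 m from the centre, with end-angles ±π/4.
One side contributes B₁ = (μ₀I/4πd)·2 sin(π/4) = 5.59×10⁻⁶ T.
All 4 sides add in the same direction: B = 4 × 5.59×10⁻⁶ = 2.24×10⁻⁵ T.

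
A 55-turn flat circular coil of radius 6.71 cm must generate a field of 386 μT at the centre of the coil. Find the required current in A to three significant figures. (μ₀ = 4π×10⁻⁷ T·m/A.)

I ≈ 0.749 A

For an N-turn coil, B = Nμ₀I/(2R) with R = 0.0671 m, so I = 2RB/(Nμ₀) = 2 × 0.0671 × 3.86×10⁻⁴ / (55 × 4π×10⁻⁷) = 0.749 A.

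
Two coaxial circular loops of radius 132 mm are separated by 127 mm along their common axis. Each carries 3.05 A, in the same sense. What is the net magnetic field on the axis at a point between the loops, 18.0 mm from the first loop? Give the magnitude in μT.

B ≈ 20.8 μT

Each loop contributes B = μ₀IR²/[2(R²+z²)^(3/2)] on the axis, with z measured from that loop.
Loop 1 (z = 0.018 m): B₁ = 1.41×10⁻⁵ T. Loop 2 (z = 0.109 m): B₂ = 6.66×10⁻⁶ T.
The fields add: B = B₁ + B₂ = 2.08×10⁻⁵ T.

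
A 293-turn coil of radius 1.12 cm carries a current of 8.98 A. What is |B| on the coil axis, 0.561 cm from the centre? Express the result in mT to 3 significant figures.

B ≈ 106 mT

For an N-turn flat coil, B = Nμ₀IR²/[2(R²+z²)^(3/2)] with R = 0.0112 m, z = 0.00561 m.
B = 293 × 3.60×10⁻⁴ T = 0.106 T.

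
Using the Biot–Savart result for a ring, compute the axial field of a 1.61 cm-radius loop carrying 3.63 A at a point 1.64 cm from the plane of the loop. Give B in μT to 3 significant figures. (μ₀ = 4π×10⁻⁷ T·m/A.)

On the axis of a circular loop, B = μ₀IR² / [2(R²+z²)^(3/2)].
R² + z² = (0.0161)² + (0.0164)² = 0.0005282 m², and (R²+z²)^(3/2) = 1.21×10⁻⁵ m³.
B = (4π×10⁻⁷ × 3.63 × 0.0002592) / (2 × 1.21×10⁻⁵) = 4.87×10⁻⁵ T.

B ≈ 48.7 μT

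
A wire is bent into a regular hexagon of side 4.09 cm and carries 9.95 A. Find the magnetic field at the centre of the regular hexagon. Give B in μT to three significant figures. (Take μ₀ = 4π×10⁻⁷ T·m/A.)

Each side is a finite straight segment at perpendicular distance d = a/(2 tan(π/6)) = 0.03542 m from the centre, with end-angles ±π/6.
One side contributes B₁ = (μ₀I/4πd)·2 sin(π/6) = 2.81×10⁻⁵ T.
All 6 sides add in the same direction: B = 6 × 2.81×10⁻⁵ = 1.69×10⁻⁴ T.

B ≈ 169 μT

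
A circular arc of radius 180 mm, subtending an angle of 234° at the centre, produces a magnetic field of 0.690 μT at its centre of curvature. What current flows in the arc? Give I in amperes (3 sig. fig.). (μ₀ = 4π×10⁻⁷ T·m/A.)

I ≈ 0.304 A

For a circular arc, B = μ₀Iφ/(4πR) with φ in radians; here φ = 4.084 rad.
So I = 4πRB/(μ₀φ) = 4π × 0.18 × 6.90×10⁻⁷ / (4π×10⁻⁷ × 4.084) = 0.304 A.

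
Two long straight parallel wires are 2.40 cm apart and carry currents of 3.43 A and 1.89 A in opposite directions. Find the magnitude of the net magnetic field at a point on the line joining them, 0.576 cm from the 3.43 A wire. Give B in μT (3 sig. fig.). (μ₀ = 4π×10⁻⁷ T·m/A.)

Each long wire gives B = μ₀I/(2πd). Distances are d₁ = 0.00576 m and d₂ = 0.01824 m.
B₁ = 1.19×10⁻⁴ T, B₂ = 2.07×10⁻⁵ T.
Between antiparallel currents both contributions point the same way, so they add. B = B₁ + B₂ = 1.19×10⁻⁴ + 2.07×10⁻⁵ = 1.40×10⁻⁴ T.

B ≈ 140 μT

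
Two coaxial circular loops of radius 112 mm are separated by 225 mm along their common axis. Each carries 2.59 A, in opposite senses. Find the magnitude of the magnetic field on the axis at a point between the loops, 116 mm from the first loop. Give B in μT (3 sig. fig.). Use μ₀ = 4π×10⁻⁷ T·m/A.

Each loop contributes B = μ₀IR²/[2(R²+z²)^(3/2)] on the axis, with z measured from that loop.
Loop 1 (z = 0.116 m): B₁ = 4.87×10⁻⁶ T. Loop 2 (z = 0.109 m): B₂ = 5.35×10⁻⁶ T.
The fields oppose: B = |B₁ − B₂| = 4.78×10⁻⁷ T.

B ≈ 0.478 μT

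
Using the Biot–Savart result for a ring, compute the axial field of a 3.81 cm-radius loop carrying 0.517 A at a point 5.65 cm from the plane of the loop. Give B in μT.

On the axis of a circular loop, B = μ₀IR² / [2(R²+z²)^(3/2)].
R² + z² = (0.0381)² + (0.0565)² = 0.004644 m², and (R²+z²)^(3/2) = 3.16×10⁻⁴ m³.
B = (4π×10⁻⁷ × 0.517 × 0.001452) / (2 × 3.16×10⁻⁴) = 1.49×10⁻⁶ T.

B ≈ 1.49 μT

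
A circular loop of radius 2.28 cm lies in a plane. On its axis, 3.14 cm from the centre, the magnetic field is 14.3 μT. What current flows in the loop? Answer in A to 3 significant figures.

I ≈ 2.56 A

On the axis of a loop, B = μ₀IR²/[2(R²+z²)^(3/2)], so I = 2B(R²+z²)^(3/2)/(μ₀R²).
R² + z² = 0.0005198 + 0.000986 = 0.001506 m²; raised to 3/2 gives 5.84×10⁻⁵ m³.
I = 2 × 1.43×10⁻⁵ × 5.84×10⁻⁵ / (1.26×10⁻⁶ × 0.0005198) = 2.56 A.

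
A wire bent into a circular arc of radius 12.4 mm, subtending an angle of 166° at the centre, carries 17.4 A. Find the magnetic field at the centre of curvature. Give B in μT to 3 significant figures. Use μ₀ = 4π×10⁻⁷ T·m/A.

B ≈ 407 μT

The Biot–Savart field of a circular arc at its centre is B = μ₀Iφ/(4πR), with φ = 2.897 rad.
B = (4π×10⁻⁷ × 17.4 × 2.897) / (4π × 0.0124) = 4.07×10⁻⁴ T.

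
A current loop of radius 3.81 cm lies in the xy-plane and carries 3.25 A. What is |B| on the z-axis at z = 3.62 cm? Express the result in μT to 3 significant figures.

On the axis of a circular loop, B = μ₀IR² / [2(R²+z²)^(3/2)].
R² + z² = (0.0381)² + (0.0362)² = 0.002762 m², and (R²+z²)^(3/2) = 1.45×10⁻⁴ m³.
B = (4π×10⁻⁷ × 3.25 × 0.001452) / (2 × 1.45×10⁻⁴) = 2.04×10⁻⁵ T.

B ≈ 20.4 μT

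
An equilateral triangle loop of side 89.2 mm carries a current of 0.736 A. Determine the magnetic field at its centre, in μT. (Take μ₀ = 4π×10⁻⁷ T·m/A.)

B ≈ 14.9 μT

Each side is a finite straight segment at perpendicular distance d = a/(2 tan(π/3)) = 0.02575 m from the centre, with end-angles ±π/3.
One side contributes B₁ = (μ₀I/4πd)·2 sin(π/3) = 4.95×10⁻⁶ T.
All 3 sides add in the same direction: B = 3 × 4.95×10⁻⁶ = 1.49×10⁻⁵ T.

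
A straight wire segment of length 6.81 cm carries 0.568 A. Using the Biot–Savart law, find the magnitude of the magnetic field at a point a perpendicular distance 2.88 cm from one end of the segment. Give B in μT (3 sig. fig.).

B ≈ 1.82 μT

For a finite straight segment, B = (μ₀I/4πd)(sinθ₁ + sinθ₂), where θ₁, θ₂ are the angles from the perpendicular to each end.
The perpendicular foot is at one end, so the two end-offsets along the wire are 0 and L = 0.0681 m.
sinθ₁ = 0/√(0²+0.0288²) = 0.0000; sinθ₂ = 0.0681/√(0.0681²+0.0288²) = 0.9210.
B = (4π×10⁻⁷ × 0.568) / (4π × 0.0288) × (0.0000 + 0.9210) = 1.82×10⁻⁶ T.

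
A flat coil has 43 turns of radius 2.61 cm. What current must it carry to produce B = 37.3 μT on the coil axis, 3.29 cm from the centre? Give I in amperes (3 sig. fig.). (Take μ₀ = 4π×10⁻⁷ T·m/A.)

I ≈ 0.150 A

For an N-turn coil, B = Nμ₀IR²/[2(R²+z²)^(3/2)] with R = 0.0261 m, z = 0.0329 m, so I = 2B(R²+z²)^(3/2)/(Nμ₀R²) = 2 × 3.73×10⁻⁵ × 7.41×10⁻⁵ / (43 × 4π×10⁻⁷ × 0.0006812) = 0.150 A.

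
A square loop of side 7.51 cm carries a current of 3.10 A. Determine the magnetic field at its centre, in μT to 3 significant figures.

Each side is a finite straight segment at perpendicular distance d = a/(2 tan(π/4)) = 0.03755 m from the centre, with end-angles ±π/4.
One side contributes B₁ = (μ₀I/4πd)·2 sin(π/4) = 1.17×10⁻⁵ T.
All 4 sides add in the same direction: B = 4 × 1.17×10⁻⁵ = 4.67×10⁻⁵ T.

B ≈ 46.7 μT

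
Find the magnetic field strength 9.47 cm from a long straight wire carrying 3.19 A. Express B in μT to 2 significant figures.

B ≈ 6.7 μT

For an infinitely long straight wire, B = μ₀I/(2πd).
B = (4π×10⁻⁷ × 3.19) / (2π × 0.0947) = 6.74×10⁻⁶ T.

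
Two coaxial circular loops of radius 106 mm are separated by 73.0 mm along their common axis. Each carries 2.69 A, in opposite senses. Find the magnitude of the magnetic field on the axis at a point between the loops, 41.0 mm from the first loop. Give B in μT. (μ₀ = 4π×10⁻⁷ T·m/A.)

Each loop contributes B = μ₀IR²/[2(R²+z²)^(3/2)] on the axis, with z measured from that loop.
Loop 1 (z = 0.041 m): B₁ = 1.29×10⁻⁵ T. Loop 2 (z = 0.032 m): B₂ = 1.40×10⁻⁵ T.
The fields oppose: B = |B₁ − B₂| = 1.05×10⁻⁶ T.

B ≈ 1.05 μT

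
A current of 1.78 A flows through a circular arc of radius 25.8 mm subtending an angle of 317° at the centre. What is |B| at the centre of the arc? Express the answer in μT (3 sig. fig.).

The Biot–Savart field of a circular arc at its centre is B = μ₀Iφ/(4πR), with φ = 5.533 rad.
B = (4π×10⁻⁷ × 1.78 × 5.533) / (4π × 0.0258) = 3.82×10⁻⁵ T.

B ≈ 38.2 μT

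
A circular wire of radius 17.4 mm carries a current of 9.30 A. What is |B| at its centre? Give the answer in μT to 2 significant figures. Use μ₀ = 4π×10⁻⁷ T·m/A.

At the centre of a circular loop the Biot–Savart law gives B = μ₀I/(2R).
B = (4π×10⁻⁷ × 9.30) / (2 × 0.0174) = 3.36×10⁻⁴ T.

B ≈ 340 μT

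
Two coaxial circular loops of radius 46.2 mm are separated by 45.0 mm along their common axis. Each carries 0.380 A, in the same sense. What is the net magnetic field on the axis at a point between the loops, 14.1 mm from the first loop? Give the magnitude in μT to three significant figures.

Each loop contributes B = μ₀IR²/[2(R²+z²)^(3/2)] on the axis, with z measured from that loop.
Loop 1 (z = 0.0141 m): B₁ = 4.52×10⁻⁶ T. Loop 2 (z = 0.0309 m): B₂ = 2.97×10⁻⁶ T.
The fields add: B = B₁ + B₂ = 7.49×10⁻⁶ T.

B ≈ 7.49 μT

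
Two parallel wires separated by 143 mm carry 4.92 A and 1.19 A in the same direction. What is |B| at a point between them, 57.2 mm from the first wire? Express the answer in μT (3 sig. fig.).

B ≈ 14.4 μT

Each long wire gives B = μ₀I/(2πd). Distances are d₁ = 0.0572 m and d₂ = 0.0858 m.
B₁ = 1.72×10⁻⁵ T, B₂ = 2.77×10⁻⁶ T.
Between parallel currents the two contributions point in opposite directions, so they subtract. B = |B₁ − B₂| = |1.72×10⁻⁵ − 2.77×10⁻⁶| = 1.44×10⁻⁵ T.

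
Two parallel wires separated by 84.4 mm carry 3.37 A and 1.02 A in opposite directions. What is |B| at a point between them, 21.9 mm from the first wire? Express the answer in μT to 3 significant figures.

Each long wire gives B = μ₀I/(2πd). Distances are d₁ = 0.0219 m and d₂ = 0.0625 m.
B₁ = 3.08×10⁻⁵ T, B₂ = 3.26×10⁻⁶ T.
Between antiparallel currents both contributions point the same way, so they add. B = B₁ + B₂ = 3.08×10⁻⁵ + 3.26×10⁻⁶ = 3.40×10⁻⁵ T.

B ≈ 34.0 μT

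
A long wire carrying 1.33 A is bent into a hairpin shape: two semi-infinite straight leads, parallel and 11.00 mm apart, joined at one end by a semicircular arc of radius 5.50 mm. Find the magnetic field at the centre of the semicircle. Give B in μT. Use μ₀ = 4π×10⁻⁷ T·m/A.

The semicircular arc contributes B_arc = μ₀I·π/(4πR) = μ₀I/(4R) = 7.60×10⁻⁵ T.
Each semi-infinite lead is at perpendicular distance R = 0.0055 m from the centre, with the perpendicular foot at its near end, so it contributes μ₀I/(4πR); both point the same way, together 4.84×10⁻⁵ T.
Arc and leads all point the same direction: B = 7.60×10⁻⁵ + 4.84×10⁻⁵ = 1.24×10⁻⁴ T.

B ≈ 124 μT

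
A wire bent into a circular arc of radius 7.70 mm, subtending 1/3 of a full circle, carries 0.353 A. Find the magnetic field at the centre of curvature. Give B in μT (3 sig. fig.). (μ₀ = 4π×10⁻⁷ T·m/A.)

B ≈ 9.60 μT

The Biot–Savart field of a circular arc at its centre is B = μ₀Iφ/(4πR), with φ = 2.094 rad.
B = (4π×10⁻⁷ × 0.353 × 2.094) / (4π × 0.0077) = 9.60×10⁻⁶ T.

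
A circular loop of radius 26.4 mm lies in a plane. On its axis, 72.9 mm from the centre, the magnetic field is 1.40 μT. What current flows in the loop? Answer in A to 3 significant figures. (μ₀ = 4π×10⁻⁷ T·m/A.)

On the axis of a loop, B = μ₀IR²/[2(R²+z²)^(3/2)], so I = 2B(R²+z²)^(3/2)/(μ₀R²).
R² + z² = 0.000697 + 0.005314 = 0.006011 m²; raised to 3/2 gives 4.66×10⁻⁴ m³.
I = 2 × 1.40×10⁻⁶ × 4.66×10⁻⁴ / (1.26×10⁻⁶ × 0.000697) = 1.49 A.

I ≈ 1.49 A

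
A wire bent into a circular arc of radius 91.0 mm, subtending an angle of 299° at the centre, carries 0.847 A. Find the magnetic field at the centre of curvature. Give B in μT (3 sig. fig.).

The Biot–Savart field of a circular arc at its centre is B = μ₀Iφ/(4πR), with φ = 5.219 rad.
B = (4π×10⁻⁷ × 0.847 × 5.219) / (4π × 0.091) = 4.86×10⁻⁶ T.

B ≈ 4.86 μT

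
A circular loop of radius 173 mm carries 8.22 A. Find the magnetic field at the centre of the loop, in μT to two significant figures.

B ≈ 30 μT

At the centre of a circular loop the Biot–Savart law gives B = μ₀I/(2R).
B = (4π×10⁻⁷ × 8.22) / (2 × 0.173) = 2.99×10⁻⁵ T.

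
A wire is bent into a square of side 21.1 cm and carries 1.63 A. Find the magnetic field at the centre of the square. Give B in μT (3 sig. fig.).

B ≈ 8.74 μT

Each side is a finite straight segment at perpendicular distance d = a/(2 tan(π/4)) = 0.1055 m from the centre, with end-angles ±π/4.
One side contributes B₁ = (μ₀I/4πd)·2 sin(π/4) = 2.18×10⁻⁶ T.
All 4 sides add in the same direction: B = 4 × 2.18×10⁻⁶ = 8.74×10⁻⁶ T.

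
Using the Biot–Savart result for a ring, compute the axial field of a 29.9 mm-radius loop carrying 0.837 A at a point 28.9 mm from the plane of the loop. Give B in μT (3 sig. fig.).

On the axis of a circular loop, B = μ₀IR² / [2(R²+z²)^(3/2)].
R² + z² = (0.0299)² + (0.0289)² = 0.001729 m², and (R²+z²)^(3/2) = 7.19×10⁻⁵ m³.
B = (4π×10⁻⁷ × 0.837 × 0.000894) / (2 × 7.19×10⁻⁵) = 6.54×10⁻⁶ T.

B ≈ 6.54 μT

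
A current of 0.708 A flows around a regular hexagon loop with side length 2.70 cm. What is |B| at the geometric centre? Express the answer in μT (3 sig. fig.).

B ≈ 18.2 μT

Each side is a finite straight segment at perpendicular distance d = a/(2 tan(π/6)) = 0.02338 m from the centre, with end-angles ±π/6.
One side contributes B₁ = (μ₀I/4πd)·2 sin(π/6) = 3.03×10⁻⁶ T.
All 6 sides add in the same direction: B = 6 × 3.03×10⁻⁶ = 1.82×10⁻⁵ T.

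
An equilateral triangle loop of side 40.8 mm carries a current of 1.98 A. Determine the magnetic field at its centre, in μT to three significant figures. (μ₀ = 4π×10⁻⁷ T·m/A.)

Each side is a finite straight segment at perpendicular distance d = a/(2 tan(π/3)) = 0.01178 m from the centre, with end-angles ±π/3.
One side contributes B₁ = (μ₀I/4πd)·2 sin(π/3) = 2.91×10⁻⁵ T.
All 3 sides add in the same direction: B = 3 × 2.91×10⁻⁵ = 8.74×10⁻⁵ T.

B ≈ 87.4 μT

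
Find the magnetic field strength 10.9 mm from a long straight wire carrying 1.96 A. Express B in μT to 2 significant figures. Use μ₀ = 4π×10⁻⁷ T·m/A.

B ≈ 36 μT

For an infinitely long straight wire, B = μ₀I/(2πd).
B = (4π×10⁻⁷ × 1.96) / (2π × 0.0109) = 3.60×10⁻⁵ T.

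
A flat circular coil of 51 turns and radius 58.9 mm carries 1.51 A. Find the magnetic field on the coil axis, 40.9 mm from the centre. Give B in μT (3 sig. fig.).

For an N-turn flat coil, B = Nμ₀IR²/[2(R²+z²)^(3/2)] with R = 0.0589 m, z = 0.0409 m.
B = 51 × 8.93×10⁻⁶ T = 4.55×10⁻⁴ T.

B ≈ 455 μT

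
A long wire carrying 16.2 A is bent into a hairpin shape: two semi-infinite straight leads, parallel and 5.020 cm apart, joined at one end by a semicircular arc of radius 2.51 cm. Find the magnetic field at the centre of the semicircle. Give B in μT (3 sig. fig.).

The semicircular arc contributes B_arc = μ₀I·π/(4πR) = μ₀I/(4R) = 2.03×10⁻⁴ T.
Each semi-infinite lead is at perpendicular distance R = 0.0251 m from the centre, with the perpendicular foot at its near end, so it contributes μ₀I/(4πR); both point the same way, together 1.29×10⁻⁴ T.
Arc and leads all point the same direction: B = 2.03×10⁻⁴ + 1.29×10⁻⁴ = 3.32×10⁻⁴ T.

B ≈ 332 μT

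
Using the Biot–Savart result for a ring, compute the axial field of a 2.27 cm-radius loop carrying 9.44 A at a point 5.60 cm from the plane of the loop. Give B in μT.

On the axis of a circular loop, B = μ₀IR² / [2(R²+z²)^(3/2)].
R² + z² = (0.0227)² + (0.056)² = 0.003651 m², and (R²+z²)^(3/2) = 2.21×10⁻⁴ m³.
B = (4π×10⁻⁷ × 9.44 × 0.0005153) / (2 × 2.21×10⁻⁴) = 1.39×10⁻⁵ T.

B ≈ 13.9 μT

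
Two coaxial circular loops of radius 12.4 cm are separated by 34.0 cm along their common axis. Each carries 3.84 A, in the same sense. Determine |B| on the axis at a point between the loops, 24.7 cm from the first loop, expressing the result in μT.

Each loop contributes B = μ₀IR²/[2(R²+z²)^(3/2)] on the axis, with z measured from that loop.
Loop 1 (z = 0.247 m): B₁ = 1.76×10⁻⁶ T. Loop 2 (z = 0.093 m): B₂ = 9.96×10⁻⁶ T.
The fields add: B = B₁ + B₂ = 1.17×10⁻⁵ T.

B ≈ 11.7 μT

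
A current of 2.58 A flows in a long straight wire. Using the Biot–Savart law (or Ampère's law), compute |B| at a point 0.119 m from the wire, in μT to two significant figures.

For an infinitely long straight wire, B = μ₀I/(2πd).
B = (4π×10⁻⁷ × 2.58) / (2π × 0.119) = 4.34×10⁻⁶ T.

B ≈ 4.3 μT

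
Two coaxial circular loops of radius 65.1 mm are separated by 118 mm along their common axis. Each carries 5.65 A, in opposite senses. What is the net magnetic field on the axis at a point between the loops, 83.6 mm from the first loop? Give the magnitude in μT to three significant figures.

Each loop contributes B = μ₀IR²/[2(R²+z²)^(3/2)] on the axis, with z measured from that loop.
Loop 1 (z = 0.0836 m): B₁ = 1.26×10⁻⁵ T. Loop 2 (z = 0.0344 m): B₂ = 3.77×10⁻⁵ T.
The fields oppose: B = |B₁ − B₂| = 2.50×10⁻⁵ T.

B ≈ 25.0 μT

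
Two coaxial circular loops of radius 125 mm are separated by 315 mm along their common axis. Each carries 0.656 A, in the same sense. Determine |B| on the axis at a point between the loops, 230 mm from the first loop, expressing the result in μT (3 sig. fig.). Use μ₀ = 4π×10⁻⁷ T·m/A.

B ≈ 2.22 μT

Each loop contributes B = μ₀IR²/[2(R²+z²)^(3/2)] on the axis, with z measured from that loop.
Loop 1 (z = 0.23 m): B₁ = 3.59×10⁻⁷ T. Loop 2 (z = 0.085 m): B₂ = 1.86×10⁻⁶ T.
The fields add: B = B₁ + B₂ = 2.22×10⁻⁶ T.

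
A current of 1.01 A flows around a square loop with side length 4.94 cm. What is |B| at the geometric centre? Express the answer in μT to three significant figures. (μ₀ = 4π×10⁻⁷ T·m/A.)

Each side is a finite straight segment at perpendicular distance d = a/(2 tan(π/4)) = 0.0247 m from the centre, with end-angles ±π/4.
One side contributes B₁ = (μ₀I/4πd)·2 sin(π/4) = 5.78×10⁻⁶ T.
All 4 sides add in the same direction: B = 4 × 5.78×10⁻⁶ = 2.31×10⁻⁵ T.

B ≈ 23.1 μT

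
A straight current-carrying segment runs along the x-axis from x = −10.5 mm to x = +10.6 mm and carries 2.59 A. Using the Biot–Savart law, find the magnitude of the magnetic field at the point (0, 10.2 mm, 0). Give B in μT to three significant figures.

B ≈ 36.5 μT

For a finite straight segment, B = (μ₀I/4πd)(sinθ₁ + sinθ₂), where θ₁, θ₂ are the angles from the perpendicular to each end.
The perpendicular distance is d = 0.0102 m; the end-offsets along the wire are a = 0.0105 m and b = 0.0106 m.
sinθ₁ = 0.0105/√(0.0105²+0.0102²) = 0.7173; sinθ₂ = 0.0106/√(0.0106²+0.0102²) = 0.7206.
B = (4π×10⁻⁷ × 2.59) / (4π × 0.0102) × (0.7173 + 0.7206) = 3.65×10⁻⁵ T.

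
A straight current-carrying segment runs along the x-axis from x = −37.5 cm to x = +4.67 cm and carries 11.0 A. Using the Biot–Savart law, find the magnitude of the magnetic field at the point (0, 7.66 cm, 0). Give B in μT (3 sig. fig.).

For a finite straight segment, B = (μ₀I/4πd)(sinθ₁ + sinθ₂), where θ₁, θ₂ are the angles from the perpendicular to each end.
The perpendicular distance is d = 0.0766 m; the end-offsets along the wire are a = 0.375 m and b = 0.0467 m.
sinθ₁ = 0.375/√(0.375²+0.0766²) = 0.9798; sinθ₂ = 0.0467/√(0.0467²+0.0766²) = 0.5205.
B = (4π×10⁻⁷ × 11.0) / (4π × 0.0766) × (0.9798 + 0.5205) = 2.15×10⁻⁵ T.

B ≈ 21.5 μT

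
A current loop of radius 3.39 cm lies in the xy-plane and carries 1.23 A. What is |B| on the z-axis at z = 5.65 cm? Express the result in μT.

On the axis of a circular loop, B = μ₀IR² / [2(R²+z²)^(3/2)].
R² + z² = (0.0339)² + (0.0565)² = 0.004341 m², and (R²+z²)^(3/2) = 2.86×10⁻⁴ m³.
B = (4π×10⁻⁷ × 1.23 × 0.001149) / (2 × 2.86×10⁻⁴) = 3.10×10⁻⁶ T.

B ≈ 3.10 μT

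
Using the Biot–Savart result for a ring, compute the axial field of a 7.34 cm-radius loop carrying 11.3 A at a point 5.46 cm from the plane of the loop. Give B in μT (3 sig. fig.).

B ≈ 50.0 μT

On the axis of a circular loop, B = μ₀IR² / [2(R²+z²)^(3/2)].
R² + z² = (0.0734)² + (0.0546)² = 0.008369 m², and (R²+z²)^(3/2) = 7.66×10⁻⁴ m³.
B = (4π×10⁻⁷ × 11.3 × 0.005388) / (2 × 7.66×10⁻⁴) = 5.00×10⁻⁵ T.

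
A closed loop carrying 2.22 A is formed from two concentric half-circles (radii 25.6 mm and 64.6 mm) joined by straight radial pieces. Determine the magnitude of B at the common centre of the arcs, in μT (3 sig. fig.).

B ≈ 16.4 μT

The radial connectors point toward the centre, so dl × r̂ = 0 and they contribute nothing.
Each semicircle gives μ₀I/(4R): inner arc 2.72×10⁻⁵ T, outer arc 1.08×10⁻⁵ T.
The two arcs carry current in opposite angular senses, so their fields oppose: B = |2.72×10⁻⁵ − 1.08×10⁻⁵| = 1.64×10⁻⁵ T.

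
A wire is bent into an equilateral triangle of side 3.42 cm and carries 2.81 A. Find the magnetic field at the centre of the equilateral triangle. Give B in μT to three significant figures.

Each side is a finite straight segment at perpendicular distance d = a/(2 tan(π/3)) = 0.009873 m from the centre, with end-angles ±π/3.
One side contributes B₁ = (μ₀I/4πd)·2 sin(π/3) = 4.93×10⁻⁵ T.
All 3 sides add in the same direction: B = 3 × 4.93×10⁻⁵ = 1.48×10⁻⁴ T.

B ≈ 148 μT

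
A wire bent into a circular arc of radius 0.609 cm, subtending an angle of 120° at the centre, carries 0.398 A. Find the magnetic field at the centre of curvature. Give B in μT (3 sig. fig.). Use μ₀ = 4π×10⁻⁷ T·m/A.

The Biot–Savart field of a circular arc at its centre is B = μ₀Iφ/(4πR), with φ = 2.094 rad.
B = (4π×10⁻⁷ × 0.398 × 2.094) / (4π × 0.00609) = 1.37×10⁻⁵ T.

B ≈ 13.7 μT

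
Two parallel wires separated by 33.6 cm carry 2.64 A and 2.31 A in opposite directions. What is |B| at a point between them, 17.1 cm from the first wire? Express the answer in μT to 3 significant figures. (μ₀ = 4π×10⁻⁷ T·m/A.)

B ≈ 5.89 μT

Each long wire gives B = μ₀I/(2πd). Distances are d₁ = 0.171 m and d₂ = 0.165 m.
B₁ = 3.09×10⁻⁶ T, B₂ = 2.80×10⁻⁶ T.
Between antiparallel currents both contributions point the same way, so they add. B = B₁ + B₂ = 3.09×10⁻⁶ + 2.80×10⁻⁶ = 5.89×10⁻⁶ T.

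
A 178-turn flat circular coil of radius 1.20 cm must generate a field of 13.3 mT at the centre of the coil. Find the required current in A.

For an N-turn coil, B = Nμ₀I/(2R) with R = 0.012 m, so I = 2RB/(Nμ₀) = 2 × 0.012 × 1.33×10⁻² / (178 × 4π×10⁻⁷) = 1.43 A.

I ≈ 1.43 A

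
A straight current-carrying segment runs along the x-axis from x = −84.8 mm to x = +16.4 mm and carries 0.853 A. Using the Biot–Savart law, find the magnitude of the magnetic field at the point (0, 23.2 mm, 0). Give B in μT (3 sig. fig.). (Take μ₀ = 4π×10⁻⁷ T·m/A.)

For a finite straight segment, B = (μ₀I/4πd)(sinθ₁ + sinθ₂), where θ₁, θ₂ are the angles from the perpendicular to each end.
The perpendicular distance is d = 0.0232 m; the end-offsets along the wire are a = 0.0848 m and b = 0.0164 m.
sinθ₁ = 0.0848/√(0.0848²+0.0232²) = 0.9646; sinθ₂ = 0.0164/√(0.0164²+0.0232²) = 0.5772.
B = (4π×10⁻⁷ × 0.853) / (4π × 0.0232) × (0.9646 + 0.5772) = 5.67×10⁻⁶ T.

B ≈ 5.67 μT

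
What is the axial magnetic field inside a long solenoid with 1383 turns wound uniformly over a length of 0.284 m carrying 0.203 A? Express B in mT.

Inside a long solenoid, B = μ₀nI with n = 4870 turns/m.
B = 4π×10⁻⁷ × 4870 × 0.203 = 1.24×10⁻³ T.

B ≈ 1.24 mT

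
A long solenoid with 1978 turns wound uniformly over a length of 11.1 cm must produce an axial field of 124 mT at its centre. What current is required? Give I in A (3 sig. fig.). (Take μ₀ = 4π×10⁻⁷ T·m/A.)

Inside a long solenoid B = μ₀nI with n = 1.782×10⁴ m⁻¹, so I = B/(μ₀n).
I = 0.124 / (4π×10⁻⁷ × 1.782×10⁴) = 5.54 A.

I ≈ 5.54 A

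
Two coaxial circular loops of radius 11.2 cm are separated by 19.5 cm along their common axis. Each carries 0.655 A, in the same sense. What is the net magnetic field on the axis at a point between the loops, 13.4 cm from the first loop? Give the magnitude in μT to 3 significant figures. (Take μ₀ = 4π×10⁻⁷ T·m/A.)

B ≈ 3.46 μT

Each loop contributes B = μ₀IR²/[2(R²+z²)^(3/2)] on the axis, with z measured from that loop.
Loop 1 (z = 0.134 m): B₁ = 9.69×10⁻⁷ T. Loop 2 (z = 0.061 m): B₂ = 2.49×10⁻⁶ T.
The fields add: B = B₁ + B₂ = 3.46×10⁻⁶ T.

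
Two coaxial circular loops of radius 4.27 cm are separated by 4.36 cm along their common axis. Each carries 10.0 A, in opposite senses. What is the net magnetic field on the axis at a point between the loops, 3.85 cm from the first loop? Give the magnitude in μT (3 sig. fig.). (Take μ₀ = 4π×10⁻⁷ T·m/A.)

Each loop contributes B = μ₀IR²/[2(R²+z²)^(3/2)] on the axis, with z measured from that loop.
Loop 1 (z = 0.0385 m): B₁ = 6.03×10⁻⁵ T. Loop 2 (z = 0.0051 m): B₂ = 1.44×10⁻⁴ T.
The fields oppose: B = |B₁ − B₂| = 8.38×10⁻⁵ T.

B ≈ 83.8 μT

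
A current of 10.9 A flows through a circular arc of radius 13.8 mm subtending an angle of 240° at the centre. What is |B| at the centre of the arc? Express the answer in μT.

The Biot–Savart field of a circular arc at its centre is B = μ₀Iφ/(4πR), with φ = 4.189 rad.
B = (4π×10⁻⁷ × 10.9 × 4.189) / (4π × 0.0138) = 3.31×10⁻⁴ T.

B ≈ 331 μT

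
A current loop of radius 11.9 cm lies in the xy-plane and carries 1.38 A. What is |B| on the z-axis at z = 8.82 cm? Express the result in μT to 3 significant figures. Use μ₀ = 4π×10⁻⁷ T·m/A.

On the axis of a circular loop, B = μ₀IR² / [2(R²+z²)^(3/2)].
R² + z² = (0.119)² + (0.0882)² = 0.02194 m², and (R²+z²)^(3/2) = 3.25×10⁻³ m³.
B = (4π×10⁻⁷ × 1.38 × 0.01416) / (2 × 3.25×10⁻³) = 3.78×10⁻⁶ T.

B ≈ 3.78 μT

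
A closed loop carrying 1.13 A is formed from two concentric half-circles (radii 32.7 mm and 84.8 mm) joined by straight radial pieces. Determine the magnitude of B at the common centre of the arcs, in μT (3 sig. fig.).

The radial connectors point toward the centre, so dl × r̂ = 0 and they contribute nothing.
Each semicircle gives μ₀I/(4R): inner arc 1.09×10⁻⁵ T, outer arc 4.19×10⁻⁶ T.
The two arcs carry current in opposite angular senses, so their fields oppose: B = |1.09×10⁻⁵ − 4.19×10⁻⁶| = 6.67×10⁻⁶ T.

B ≈ 6.67 μT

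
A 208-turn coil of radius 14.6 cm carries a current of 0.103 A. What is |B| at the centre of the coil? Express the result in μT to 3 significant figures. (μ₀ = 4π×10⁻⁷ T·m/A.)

For an N-turn flat coil, B = Nμ₀I/(2R) with R = 0.146 m.
B = 208 × 4.43×10⁻⁷ T = 9.22×10⁻⁵ T.

B ≈ 92.2 μT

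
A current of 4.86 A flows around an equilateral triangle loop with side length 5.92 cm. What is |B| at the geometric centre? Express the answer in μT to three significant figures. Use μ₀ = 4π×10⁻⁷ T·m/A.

Each side is a finite straight segment at perpendicular distance d = a/(2 tan(π/3)) = 0.01709 m from the centre, with end-angles ±π/3.
One side contributes B₁ = (μ₀I/4πd)·2 sin(π/3) = 4.93×10⁻⁵ T.
All 3 sides add in the same direction: B = 3 × 4.93×10⁻⁵ = 1.48×10⁻⁴ T.

B ≈ 148 μT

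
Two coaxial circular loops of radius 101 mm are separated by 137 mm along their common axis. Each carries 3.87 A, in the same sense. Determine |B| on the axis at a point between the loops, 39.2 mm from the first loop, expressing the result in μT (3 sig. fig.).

Each loop contributes B = μ₀IR²/[2(R²+z²)^(3/2)] on the axis, with z measured from that loop.
Loop 1 (z = 0.0392 m): B₁ = 1.95×10⁻⁵ T. Loop 2 (z = 0.0978 m): B₂ = 8.93×10⁻⁶ T.
The fields add: B = B₁ + B₂ = 2.84×10⁻⁵ T.

B ≈ 28.4 μT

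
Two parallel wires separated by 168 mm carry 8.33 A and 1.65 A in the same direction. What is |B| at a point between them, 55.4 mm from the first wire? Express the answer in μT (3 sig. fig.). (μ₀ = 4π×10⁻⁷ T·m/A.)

B ≈ 27.1 μT

Each long wire gives B = μ₀I/(2πd). Distances are d₁ = 0.0554 m and d₂ = 0.1126 m.
B₁ = 3.01×10⁻⁵ T, B₂ = 2.93×10⁻⁶ T.
Between parallel currents the two contributions point in opposite directions, so they subtract. B = |B₁ − B₂| = |3.01×10⁻⁵ − 2.93×10⁻⁶| = 2.71×10⁻⁵ T.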